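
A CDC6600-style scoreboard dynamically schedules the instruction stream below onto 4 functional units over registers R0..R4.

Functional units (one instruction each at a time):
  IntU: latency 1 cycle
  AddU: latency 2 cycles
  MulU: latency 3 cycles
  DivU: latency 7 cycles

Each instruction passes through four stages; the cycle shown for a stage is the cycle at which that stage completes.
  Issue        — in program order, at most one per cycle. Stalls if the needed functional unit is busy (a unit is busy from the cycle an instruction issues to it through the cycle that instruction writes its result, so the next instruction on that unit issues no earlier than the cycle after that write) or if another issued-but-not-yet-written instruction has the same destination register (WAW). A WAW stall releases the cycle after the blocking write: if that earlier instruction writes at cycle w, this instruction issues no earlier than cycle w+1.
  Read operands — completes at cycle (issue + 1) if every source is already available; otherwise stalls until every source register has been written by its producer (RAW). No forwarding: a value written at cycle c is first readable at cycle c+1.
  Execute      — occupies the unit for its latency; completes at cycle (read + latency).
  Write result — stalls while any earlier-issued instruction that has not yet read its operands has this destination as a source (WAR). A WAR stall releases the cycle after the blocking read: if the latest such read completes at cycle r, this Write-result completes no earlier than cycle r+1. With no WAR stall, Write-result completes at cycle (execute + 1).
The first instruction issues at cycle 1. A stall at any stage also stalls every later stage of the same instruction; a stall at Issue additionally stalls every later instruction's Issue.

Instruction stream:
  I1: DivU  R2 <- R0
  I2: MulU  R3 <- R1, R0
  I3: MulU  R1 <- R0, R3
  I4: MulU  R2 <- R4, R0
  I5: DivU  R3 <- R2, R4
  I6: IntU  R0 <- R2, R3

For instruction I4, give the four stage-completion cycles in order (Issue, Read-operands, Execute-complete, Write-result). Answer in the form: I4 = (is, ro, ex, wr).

I4 = (14, 15, 18, 19)

cycle 1: I1 dispatched to DivU
cycle 2: I1 operands ready; I2 dispatched to MulU
cycle 3: I2 operands ready
cycle 6: I2 complete
cycle 7: R3←I2
cycle 8: I3 dispatched to MulU
cycle 9: I1 complete; I3 operands ready
cycle 10: R2←I1
cycle 12: I3 complete
cycle 13: R1←I3
cycle 14: I4 dispatched to MulU
cycle 15: I4 operands ready; I5 dispatched to DivU
cycle 16: I6 dispatched to IntU
cycle 18: I4 complete
cycle 19: R2←I4
cycle 20: I5 operands ready
cycle 27: I5 complete
cycle 28: R3←I5
cycle 29: I6 operands ready
cycle 30: I6 complete
cycle 31: R0←I6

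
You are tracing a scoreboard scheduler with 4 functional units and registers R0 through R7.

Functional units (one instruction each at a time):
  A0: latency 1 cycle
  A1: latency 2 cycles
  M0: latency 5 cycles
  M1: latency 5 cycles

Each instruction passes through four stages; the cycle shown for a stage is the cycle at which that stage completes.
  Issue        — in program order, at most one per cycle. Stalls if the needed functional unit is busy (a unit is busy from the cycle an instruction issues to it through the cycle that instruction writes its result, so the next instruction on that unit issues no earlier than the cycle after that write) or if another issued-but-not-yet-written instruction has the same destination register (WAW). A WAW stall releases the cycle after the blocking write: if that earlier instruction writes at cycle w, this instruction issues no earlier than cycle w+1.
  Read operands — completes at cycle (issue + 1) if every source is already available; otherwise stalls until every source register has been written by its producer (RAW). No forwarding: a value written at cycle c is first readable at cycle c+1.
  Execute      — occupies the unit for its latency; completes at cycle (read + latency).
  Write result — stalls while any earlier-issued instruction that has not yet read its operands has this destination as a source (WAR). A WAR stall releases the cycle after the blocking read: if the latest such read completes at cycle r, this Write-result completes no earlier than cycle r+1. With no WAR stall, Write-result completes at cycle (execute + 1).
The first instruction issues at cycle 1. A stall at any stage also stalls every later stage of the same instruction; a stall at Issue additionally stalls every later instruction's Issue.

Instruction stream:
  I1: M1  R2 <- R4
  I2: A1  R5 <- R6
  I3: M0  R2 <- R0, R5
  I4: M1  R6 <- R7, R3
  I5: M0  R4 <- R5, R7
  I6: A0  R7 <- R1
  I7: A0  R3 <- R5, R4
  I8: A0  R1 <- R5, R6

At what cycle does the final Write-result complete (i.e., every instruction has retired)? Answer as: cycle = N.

cycle = 31

t=1  I1 dispatched to M1
t=2  I1 operands ready | I2 dispatched to A1
t=3  I2 operands ready
t=5  I2 complete
t=6  R5←I2
t=7  I1 complete
t=8  R2←I1
t=9  I3 dispatched to M0
t=10  I3 operands ready | I4 dispatched to M1
t=11  I4 operands ready
t=15  I3 complete
t=16  R2←I3 | I4 complete
t=17  R6←I4 | I5 dispatched to M0
t=18  I5 operands ready | I6 dispatched to A0
t=19  I6 operands ready
t=20  I6 complete
t=21  R7←I6
t=22  I7 dispatched to A0
t=23  I5 complete
t=24  R4←I5
t=25  I7 operands ready
t=26  I7 complete
t=27  R3←I7
t=28  I8 dispatched to A0
t=29  I8 operands ready
t=30  I8 complete
t=31  R1←I8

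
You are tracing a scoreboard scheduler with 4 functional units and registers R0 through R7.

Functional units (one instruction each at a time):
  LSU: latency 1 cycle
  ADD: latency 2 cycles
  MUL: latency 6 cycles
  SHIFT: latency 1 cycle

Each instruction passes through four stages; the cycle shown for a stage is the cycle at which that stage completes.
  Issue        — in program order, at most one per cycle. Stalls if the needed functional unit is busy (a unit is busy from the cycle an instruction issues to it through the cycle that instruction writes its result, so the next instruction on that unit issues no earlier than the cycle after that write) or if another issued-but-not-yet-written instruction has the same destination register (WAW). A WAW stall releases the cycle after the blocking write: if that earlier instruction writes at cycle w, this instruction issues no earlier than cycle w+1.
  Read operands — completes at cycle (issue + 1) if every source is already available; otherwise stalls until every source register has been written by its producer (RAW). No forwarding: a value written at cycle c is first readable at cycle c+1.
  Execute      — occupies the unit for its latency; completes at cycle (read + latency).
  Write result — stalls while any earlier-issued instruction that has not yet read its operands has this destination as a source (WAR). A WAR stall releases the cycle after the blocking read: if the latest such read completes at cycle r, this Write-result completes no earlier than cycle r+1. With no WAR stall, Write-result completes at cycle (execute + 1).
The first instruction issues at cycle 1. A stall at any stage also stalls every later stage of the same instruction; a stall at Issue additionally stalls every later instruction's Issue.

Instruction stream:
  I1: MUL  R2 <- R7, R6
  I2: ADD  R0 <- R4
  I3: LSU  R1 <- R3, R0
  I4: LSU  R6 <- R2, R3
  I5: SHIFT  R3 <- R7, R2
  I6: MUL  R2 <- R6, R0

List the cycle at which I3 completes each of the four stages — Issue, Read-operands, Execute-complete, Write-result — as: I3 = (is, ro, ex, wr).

[I1] 1/2/8/9
[I2] 2/3/5/6
[I3] 3/7/8/9  (RAW R0: wait I2 write@6)
[I4] 10/11/12/13  (struct: LSU busy until I3 writes@9)
[I5] 11/12/13/14
[I6] 12/14/20/21  (RAW R6: wait I4 write@13)

I3 = (3, 7, 8, 9)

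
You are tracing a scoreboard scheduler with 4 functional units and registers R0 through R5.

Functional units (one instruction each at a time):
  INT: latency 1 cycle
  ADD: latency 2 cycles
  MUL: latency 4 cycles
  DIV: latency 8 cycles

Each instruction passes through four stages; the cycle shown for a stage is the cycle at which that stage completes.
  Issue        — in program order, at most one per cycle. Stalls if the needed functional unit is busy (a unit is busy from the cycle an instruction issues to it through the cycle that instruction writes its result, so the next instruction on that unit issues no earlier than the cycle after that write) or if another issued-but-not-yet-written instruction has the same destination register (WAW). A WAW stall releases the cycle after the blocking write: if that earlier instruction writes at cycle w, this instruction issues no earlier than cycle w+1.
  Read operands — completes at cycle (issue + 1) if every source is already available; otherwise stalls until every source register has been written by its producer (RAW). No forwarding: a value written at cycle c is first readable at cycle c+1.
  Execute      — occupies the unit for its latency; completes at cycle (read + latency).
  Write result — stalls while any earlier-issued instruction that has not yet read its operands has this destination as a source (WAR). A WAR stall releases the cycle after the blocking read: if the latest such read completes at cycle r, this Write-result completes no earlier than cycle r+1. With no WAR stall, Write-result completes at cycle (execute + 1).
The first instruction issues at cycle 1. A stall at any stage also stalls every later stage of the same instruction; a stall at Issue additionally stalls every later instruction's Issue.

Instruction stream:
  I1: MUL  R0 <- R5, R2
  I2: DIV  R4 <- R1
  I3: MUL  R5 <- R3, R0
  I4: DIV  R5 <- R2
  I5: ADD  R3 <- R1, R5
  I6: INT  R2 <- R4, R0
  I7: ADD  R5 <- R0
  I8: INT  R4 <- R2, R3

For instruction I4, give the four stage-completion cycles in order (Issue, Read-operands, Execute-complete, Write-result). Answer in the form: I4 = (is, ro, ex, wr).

I4 = (15, 16, 24, 25)

c1: I1 issues→MUL
c2: I1 reads · I2 issues→DIV
c3: I2 reads
c6: I1 exec-done
c7: I1 writes R0
c8: I3 issues→MUL
c9: I3 reads
c11: I2 exec-done
c12: I2 writes R4
c13: I3 exec-done
c14: I3 writes R5
c15: I4 issues→DIV
c16: I4 reads · I5 issues→ADD
c17: I6 issues→INT
c18: I6 reads
c19: I6 exec-done
c20: I6 writes R2
c24: I4 exec-done
c25: I4 writes R5
c26: I5 reads
c28: I5 exec-done
c29: I5 writes R3
c30: I7 issues→ADD
c31: I7 reads · I8 issues→INT
c32: I8 reads
c33: I7 exec-done · I8 exec-done
c34: I7 writes R5 · I8 writes R4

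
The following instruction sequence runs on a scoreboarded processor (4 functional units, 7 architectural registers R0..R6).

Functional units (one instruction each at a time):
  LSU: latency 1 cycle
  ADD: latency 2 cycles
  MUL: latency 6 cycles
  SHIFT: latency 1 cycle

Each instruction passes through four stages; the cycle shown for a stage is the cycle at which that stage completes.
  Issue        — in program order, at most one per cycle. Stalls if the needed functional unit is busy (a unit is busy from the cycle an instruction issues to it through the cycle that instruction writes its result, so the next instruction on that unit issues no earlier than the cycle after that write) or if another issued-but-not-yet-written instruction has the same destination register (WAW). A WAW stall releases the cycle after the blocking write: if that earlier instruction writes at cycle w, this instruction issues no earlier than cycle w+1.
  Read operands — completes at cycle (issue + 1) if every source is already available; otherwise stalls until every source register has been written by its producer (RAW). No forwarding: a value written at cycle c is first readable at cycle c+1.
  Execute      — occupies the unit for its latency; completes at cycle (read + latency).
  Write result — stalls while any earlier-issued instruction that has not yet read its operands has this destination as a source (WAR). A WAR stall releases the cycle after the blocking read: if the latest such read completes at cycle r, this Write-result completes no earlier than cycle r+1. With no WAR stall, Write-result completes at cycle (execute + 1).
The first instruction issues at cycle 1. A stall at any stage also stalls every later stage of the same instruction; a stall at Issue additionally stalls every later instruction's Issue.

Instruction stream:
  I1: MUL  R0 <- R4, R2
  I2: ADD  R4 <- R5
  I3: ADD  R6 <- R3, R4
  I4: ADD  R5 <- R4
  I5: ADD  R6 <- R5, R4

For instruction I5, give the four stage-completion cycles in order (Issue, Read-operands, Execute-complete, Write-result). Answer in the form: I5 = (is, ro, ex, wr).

t=1  I1→MUL
t=2  I1 RO; I2→ADD
t=3  I2 RO
t=5  I2 EX
t=6  I2 WR R4
t=7  I3→ADD
t=8  I1 EX; I3 RO
t=9  I1 WR R0
t=10  I3 EX
t=11  I3 WR R6
t=12  I4→ADD
t=13  I4 RO
t=15  I4 EX
t=16  I4 WR R5
t=17  I5→ADD
t=18  I5 RO
t=20  I5 EX
t=21  I5 WR R6

I5 = (17, 18, 20, 21)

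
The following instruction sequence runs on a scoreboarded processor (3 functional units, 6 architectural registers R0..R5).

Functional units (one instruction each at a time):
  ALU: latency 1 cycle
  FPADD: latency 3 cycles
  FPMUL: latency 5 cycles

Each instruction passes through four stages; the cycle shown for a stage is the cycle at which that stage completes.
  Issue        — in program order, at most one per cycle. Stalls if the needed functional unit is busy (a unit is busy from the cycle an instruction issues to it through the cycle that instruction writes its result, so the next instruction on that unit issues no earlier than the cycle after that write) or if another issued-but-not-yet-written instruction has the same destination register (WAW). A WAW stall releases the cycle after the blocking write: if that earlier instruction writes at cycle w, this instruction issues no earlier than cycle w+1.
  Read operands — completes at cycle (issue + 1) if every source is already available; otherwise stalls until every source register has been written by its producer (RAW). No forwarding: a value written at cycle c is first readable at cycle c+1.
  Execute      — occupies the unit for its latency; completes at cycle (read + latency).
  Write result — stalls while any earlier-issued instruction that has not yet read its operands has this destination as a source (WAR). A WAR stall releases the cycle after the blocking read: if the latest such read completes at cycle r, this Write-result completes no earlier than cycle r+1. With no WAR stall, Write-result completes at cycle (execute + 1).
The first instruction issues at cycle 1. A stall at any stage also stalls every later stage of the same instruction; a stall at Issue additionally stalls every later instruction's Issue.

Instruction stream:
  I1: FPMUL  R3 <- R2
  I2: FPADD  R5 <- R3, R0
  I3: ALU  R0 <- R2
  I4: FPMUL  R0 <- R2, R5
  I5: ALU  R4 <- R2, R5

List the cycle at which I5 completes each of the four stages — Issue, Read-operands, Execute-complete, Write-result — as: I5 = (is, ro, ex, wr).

I1: IS=1 RO=2 EX=7 WR=8
I2: IS=2 RO=9 EX=12 WR=13  [RAW R3: wait I1 write@8]
I3: IS=3 RO=4 EX=5 WR=10  [WAR R0: wait I2 read@9]
I4: IS=11 RO=14 EX=19 WR=20  [WAW R0: wait I3 write@10; RAW R5: wait I2 write@13]
I5: IS=12 RO=14 EX=15 WR=16  [RAW R5: wait I2 write@13]

I5 = (12, 14, 15, 16)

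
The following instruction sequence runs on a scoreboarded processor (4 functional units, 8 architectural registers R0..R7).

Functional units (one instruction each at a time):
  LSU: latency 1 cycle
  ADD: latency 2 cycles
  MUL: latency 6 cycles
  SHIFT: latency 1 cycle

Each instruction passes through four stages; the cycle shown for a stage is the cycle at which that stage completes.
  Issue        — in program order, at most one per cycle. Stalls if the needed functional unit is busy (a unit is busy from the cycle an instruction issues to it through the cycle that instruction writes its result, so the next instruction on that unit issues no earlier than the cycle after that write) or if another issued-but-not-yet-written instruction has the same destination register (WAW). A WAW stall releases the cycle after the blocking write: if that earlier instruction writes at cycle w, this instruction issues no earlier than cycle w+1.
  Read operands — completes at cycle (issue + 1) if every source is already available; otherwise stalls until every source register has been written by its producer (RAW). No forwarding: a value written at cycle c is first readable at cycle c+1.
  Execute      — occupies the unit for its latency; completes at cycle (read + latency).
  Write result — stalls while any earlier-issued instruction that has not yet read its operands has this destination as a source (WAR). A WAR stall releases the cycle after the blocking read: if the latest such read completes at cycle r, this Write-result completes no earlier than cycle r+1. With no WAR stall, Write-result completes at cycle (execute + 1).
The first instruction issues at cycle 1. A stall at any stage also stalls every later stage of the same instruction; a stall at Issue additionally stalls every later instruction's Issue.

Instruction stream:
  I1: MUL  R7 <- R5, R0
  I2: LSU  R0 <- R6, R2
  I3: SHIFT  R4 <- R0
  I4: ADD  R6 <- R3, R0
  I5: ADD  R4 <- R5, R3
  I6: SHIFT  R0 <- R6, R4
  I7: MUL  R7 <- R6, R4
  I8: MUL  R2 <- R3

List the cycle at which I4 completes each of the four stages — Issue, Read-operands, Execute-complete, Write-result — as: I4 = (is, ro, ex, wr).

I4 = (4, 6, 8, 9)

I1: IS=1 RO=2 EX=8 WR=9
I2: IS=2 RO=3 EX=4 WR=5
I3: IS=3 RO=6 EX=7 WR=8  [RAW R0: wait I2 write@5]
I4: IS=4 RO=6 EX=8 WR=9  [RAW R0: wait I2 write@5]
I5: IS=10 RO=11 EX=13 WR=14  [struct: ADD busy until I4 writes@9]
I6: IS=11 RO=15 EX=16 WR=17  [RAW R4: wait I5 write@14]
I7: IS=12 RO=15 EX=21 WR=22  [RAW R4: wait I5 write@14]
I8: IS=23 RO=24 EX=30 WR=31  [struct: MUL busy until I7 writes@22]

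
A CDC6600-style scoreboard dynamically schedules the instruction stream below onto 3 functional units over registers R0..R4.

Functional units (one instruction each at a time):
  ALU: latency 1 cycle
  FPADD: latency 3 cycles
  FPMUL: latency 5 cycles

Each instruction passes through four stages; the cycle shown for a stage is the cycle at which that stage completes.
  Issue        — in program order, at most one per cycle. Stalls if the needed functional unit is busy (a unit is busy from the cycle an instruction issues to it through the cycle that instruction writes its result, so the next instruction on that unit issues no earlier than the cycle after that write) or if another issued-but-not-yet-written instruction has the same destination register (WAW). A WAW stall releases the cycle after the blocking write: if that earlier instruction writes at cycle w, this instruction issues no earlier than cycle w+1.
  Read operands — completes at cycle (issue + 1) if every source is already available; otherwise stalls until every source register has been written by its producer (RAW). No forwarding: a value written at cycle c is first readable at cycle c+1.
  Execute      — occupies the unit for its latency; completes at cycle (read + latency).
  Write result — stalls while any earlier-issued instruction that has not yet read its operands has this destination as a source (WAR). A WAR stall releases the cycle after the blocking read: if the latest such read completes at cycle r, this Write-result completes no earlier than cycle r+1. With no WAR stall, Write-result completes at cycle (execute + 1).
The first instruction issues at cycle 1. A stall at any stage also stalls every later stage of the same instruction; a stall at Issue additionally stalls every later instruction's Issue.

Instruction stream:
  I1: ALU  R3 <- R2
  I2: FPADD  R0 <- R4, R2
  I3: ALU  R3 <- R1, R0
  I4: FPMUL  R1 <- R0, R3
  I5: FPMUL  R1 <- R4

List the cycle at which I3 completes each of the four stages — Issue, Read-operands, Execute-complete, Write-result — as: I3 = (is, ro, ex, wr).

[I1] 1/2/3/4
[I2] 2/3/6/7
[I3] 5/8/9/10  (struct: ALU busy until I1 writes@4; RAW R0: wait I2 write@7)
[I4] 6/11/16/17  (RAW R3: wait I3 write@10)
[I5] 18/19/24/25  (struct: FPMUL busy until I4 writes@17)

I3 = (5, 8, 9, 10)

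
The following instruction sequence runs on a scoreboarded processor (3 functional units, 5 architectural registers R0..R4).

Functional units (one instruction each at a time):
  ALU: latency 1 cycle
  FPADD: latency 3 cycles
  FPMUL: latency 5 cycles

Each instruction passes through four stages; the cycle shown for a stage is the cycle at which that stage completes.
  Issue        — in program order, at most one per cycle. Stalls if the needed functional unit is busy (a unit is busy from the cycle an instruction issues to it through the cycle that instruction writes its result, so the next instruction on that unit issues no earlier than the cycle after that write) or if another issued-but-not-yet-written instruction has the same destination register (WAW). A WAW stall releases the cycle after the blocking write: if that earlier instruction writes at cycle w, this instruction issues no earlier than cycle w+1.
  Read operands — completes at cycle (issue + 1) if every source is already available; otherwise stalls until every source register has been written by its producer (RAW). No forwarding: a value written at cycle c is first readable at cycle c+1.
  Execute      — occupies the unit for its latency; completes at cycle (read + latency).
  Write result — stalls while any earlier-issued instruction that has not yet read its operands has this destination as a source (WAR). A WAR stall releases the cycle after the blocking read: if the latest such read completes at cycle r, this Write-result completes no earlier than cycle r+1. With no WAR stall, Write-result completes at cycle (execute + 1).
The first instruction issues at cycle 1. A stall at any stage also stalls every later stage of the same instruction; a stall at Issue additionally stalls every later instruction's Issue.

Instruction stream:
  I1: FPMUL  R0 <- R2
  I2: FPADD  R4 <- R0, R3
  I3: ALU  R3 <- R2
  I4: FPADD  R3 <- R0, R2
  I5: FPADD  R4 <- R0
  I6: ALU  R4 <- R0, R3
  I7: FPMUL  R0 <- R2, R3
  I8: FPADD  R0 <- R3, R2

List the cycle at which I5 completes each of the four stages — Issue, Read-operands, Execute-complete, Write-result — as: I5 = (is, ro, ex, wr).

  I1 | 1 | 2 | 7 | 8
  I2 | 2 | 9 | 12 | 13   RAW R0: wait I1 write@8
  I3 | 3 | 4 | 5 | 10   WAR R3: wait I2 read@9
  I4 | 14 | 15 | 18 | 19   struct: FPADD busy until I2 writes@13
  I5 | 20 | 21 | 24 | 25   struct: FPADD busy until I4 writes@19
  I6 | 26 | 27 | 28 | 29   WAW R4: wait I5 write@25
  I7 | 27 | 28 | 33 | 34
  I8 | 35 | 36 | 39 | 40   WAW R0: wait I7 write@34

I5 = (20, 21, 24, 25)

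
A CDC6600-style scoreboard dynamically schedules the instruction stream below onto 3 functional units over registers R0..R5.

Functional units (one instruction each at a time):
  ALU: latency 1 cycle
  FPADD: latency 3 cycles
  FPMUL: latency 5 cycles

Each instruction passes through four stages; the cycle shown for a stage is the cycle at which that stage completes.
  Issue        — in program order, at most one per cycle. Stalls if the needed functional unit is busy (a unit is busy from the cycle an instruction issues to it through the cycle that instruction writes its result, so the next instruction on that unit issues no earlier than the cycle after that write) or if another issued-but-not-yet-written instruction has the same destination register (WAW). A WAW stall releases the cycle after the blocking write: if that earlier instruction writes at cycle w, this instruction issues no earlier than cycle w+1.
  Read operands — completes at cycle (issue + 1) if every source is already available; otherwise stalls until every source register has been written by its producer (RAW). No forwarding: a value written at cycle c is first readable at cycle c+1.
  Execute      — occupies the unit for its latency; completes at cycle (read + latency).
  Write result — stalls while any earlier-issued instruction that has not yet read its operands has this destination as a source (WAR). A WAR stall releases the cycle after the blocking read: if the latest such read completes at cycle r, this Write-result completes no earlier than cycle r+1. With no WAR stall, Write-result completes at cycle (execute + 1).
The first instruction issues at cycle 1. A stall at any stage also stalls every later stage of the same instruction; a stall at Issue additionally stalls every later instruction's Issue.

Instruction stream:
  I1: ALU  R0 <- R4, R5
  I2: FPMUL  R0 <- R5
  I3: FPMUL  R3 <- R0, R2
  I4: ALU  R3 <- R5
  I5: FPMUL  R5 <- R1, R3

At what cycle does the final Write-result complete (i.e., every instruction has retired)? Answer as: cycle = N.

cycle = 31

t=1  I1→ALU
t=2  I1 RO
t=3  I1 EX
t=4  I1 WR R0
t=5  I2→FPMUL
t=6  I2 RO
t=11  I2 EX
t=12  I2 WR R0
t=13  I3→FPMUL
t=14  I3 RO
t=19  I3 EX
t=20  I3 WR R3
t=21  I4→ALU
t=22  I4 RO | I5→FPMUL
t=23  I4 EX
t=24  I4 WR R3
t=25  I5 RO
t=30  I5 EX
t=31  I5 WR R5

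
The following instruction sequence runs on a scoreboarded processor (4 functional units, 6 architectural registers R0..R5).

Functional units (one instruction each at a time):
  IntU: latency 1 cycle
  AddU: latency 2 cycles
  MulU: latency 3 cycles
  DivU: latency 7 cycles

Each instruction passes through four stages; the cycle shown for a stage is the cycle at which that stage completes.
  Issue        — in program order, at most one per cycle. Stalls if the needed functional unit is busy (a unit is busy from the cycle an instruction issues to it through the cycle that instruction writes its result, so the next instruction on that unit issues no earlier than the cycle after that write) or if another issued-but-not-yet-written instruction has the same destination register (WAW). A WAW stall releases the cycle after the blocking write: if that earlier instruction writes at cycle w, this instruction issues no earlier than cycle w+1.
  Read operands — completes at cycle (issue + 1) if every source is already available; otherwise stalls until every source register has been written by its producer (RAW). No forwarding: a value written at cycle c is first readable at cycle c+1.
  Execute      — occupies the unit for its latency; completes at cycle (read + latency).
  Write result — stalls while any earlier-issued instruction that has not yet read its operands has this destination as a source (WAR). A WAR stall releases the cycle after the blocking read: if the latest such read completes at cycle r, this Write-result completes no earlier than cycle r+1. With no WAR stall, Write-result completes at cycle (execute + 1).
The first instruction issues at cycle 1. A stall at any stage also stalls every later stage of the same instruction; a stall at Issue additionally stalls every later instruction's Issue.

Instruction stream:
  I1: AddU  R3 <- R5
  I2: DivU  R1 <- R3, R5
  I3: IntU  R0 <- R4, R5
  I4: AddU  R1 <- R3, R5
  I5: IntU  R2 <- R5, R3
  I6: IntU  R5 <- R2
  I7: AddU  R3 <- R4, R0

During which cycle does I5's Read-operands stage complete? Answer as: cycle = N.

[I1] 1/2/4/5
[I2] 2/6/13/14  (RAW R3: wait I1 write@5)
[I3] 3/4/5/6
[I4] 15/16/18/19  (WAW R1: wait I2 write@14)
[I5] 16/17/18/19
[I6] 20/21/22/23  (struct: IntU busy until I5 writes@19)
[I7] 21/22/24/25

cycle = 17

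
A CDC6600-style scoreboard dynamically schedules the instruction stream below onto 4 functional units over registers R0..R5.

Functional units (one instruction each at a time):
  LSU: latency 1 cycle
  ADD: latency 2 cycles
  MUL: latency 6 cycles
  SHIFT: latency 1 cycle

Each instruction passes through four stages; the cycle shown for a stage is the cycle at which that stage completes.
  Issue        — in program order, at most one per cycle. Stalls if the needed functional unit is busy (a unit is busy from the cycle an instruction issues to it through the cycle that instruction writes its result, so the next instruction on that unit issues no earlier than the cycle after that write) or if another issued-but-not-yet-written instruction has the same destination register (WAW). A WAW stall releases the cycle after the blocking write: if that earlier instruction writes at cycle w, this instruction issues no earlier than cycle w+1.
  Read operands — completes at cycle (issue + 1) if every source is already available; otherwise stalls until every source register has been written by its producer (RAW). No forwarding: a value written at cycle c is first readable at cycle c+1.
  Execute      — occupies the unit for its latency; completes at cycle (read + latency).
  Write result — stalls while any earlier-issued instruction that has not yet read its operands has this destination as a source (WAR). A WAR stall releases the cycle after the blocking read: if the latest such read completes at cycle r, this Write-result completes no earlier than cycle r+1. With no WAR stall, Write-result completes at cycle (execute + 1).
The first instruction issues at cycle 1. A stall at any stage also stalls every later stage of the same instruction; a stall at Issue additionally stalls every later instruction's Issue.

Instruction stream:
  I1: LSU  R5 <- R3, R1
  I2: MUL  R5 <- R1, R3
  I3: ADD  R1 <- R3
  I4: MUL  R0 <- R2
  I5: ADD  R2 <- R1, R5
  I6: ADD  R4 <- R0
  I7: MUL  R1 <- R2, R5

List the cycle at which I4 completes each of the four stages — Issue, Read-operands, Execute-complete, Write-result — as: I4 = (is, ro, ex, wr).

c1: I1 dispatched to LSU
c2: I1 operands ready
c3: I1 complete
c4: R5←I1
c5: I2 dispatched to MUL
c6: I2 operands ready · I3 dispatched to ADD
c7: I3 operands ready
c9: I3 complete
c10: R1←I3
c12: I2 complete
c13: R5←I2
c14: I4 dispatched to MUL
c15: I4 operands ready · I5 dispatched to ADD
c16: I5 operands ready
c18: I5 complete
c19: R2←I5
c20: I6 dispatched to ADD
c21: I4 complete
c22: R0←I4
c23: I6 operands ready · I7 dispatched to MUL
c24: I7 operands ready
c25: I6 complete
c26: R4←I6
c30: I7 complete
c31: R1←I7

I4 = (14, 15, 21, 22)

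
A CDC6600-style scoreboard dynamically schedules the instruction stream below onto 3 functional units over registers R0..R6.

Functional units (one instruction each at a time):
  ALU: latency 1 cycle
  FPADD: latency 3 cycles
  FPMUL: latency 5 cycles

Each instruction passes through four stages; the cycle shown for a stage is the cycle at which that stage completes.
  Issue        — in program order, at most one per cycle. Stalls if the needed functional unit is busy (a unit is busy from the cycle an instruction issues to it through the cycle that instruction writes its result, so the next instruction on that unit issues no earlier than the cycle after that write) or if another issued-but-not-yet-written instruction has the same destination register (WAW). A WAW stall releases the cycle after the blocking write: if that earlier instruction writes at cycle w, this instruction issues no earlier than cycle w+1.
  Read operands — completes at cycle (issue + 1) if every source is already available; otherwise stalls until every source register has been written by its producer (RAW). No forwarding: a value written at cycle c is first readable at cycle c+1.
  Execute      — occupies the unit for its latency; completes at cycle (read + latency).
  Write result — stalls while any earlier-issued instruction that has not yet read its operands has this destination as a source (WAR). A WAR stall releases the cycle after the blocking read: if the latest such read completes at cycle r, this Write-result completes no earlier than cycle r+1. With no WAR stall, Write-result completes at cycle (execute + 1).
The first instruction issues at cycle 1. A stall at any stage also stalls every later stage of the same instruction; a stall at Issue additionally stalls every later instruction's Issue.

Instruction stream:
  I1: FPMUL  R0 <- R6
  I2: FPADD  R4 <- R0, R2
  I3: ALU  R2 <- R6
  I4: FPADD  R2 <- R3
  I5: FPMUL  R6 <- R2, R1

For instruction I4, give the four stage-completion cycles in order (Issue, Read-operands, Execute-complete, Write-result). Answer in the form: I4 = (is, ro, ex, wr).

I4 = (14, 15, 18, 19)

I1  is:1  ro:2  ex:7  wr:8
I2  is:2  ro:9  ex:12  wr:13  — RAW R0: wait I1 write@8
I3  is:3  ro:4  ex:5  wr:10  — WAR R2: wait I2 read@9
I4  is:14  ro:15  ex:18  wr:19  — struct: FPADD busy until I2 writes@13
I5  is:15  ro:20  ex:25  wr:26  — RAW R2: wait I4 write@19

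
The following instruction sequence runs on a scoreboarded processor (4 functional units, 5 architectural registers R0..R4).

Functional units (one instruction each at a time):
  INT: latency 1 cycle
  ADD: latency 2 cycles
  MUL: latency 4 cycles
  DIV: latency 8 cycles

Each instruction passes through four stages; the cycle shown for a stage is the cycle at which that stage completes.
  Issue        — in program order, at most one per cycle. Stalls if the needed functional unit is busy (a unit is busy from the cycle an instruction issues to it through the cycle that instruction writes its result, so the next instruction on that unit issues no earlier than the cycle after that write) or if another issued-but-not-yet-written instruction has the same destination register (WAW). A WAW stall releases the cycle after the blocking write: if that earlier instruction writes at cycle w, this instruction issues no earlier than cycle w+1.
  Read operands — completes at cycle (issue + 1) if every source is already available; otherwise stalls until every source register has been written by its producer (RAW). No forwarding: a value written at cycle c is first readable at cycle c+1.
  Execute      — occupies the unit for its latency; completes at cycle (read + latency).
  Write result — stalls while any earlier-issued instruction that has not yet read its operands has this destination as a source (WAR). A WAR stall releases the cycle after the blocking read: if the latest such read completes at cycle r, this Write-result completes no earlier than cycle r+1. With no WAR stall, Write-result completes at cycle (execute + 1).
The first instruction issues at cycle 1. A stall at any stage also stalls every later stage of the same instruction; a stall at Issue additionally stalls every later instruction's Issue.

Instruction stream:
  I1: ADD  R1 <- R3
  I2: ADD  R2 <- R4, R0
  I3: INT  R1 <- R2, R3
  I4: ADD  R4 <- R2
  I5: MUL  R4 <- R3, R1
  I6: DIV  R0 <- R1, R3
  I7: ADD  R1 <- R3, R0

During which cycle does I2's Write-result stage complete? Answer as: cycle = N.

I1 -> (1, 2, 4, 5)
I2 -> (6, 7, 9, 10)  // struct: ADD busy until I1 writes@5
I3 -> (7, 11, 12, 13)  // RAW R2: wait I2 write@10
I4 -> (11, 12, 14, 15)  // struct: ADD busy until I2 writes@10
I5 -> (16, 17, 21, 22)  // WAW R4: wait I4 write@15
I6 -> (17, 18, 26, 27)
I7 -> (18, 28, 30, 31)  // RAW R0: wait I6 write@27

cycle = 10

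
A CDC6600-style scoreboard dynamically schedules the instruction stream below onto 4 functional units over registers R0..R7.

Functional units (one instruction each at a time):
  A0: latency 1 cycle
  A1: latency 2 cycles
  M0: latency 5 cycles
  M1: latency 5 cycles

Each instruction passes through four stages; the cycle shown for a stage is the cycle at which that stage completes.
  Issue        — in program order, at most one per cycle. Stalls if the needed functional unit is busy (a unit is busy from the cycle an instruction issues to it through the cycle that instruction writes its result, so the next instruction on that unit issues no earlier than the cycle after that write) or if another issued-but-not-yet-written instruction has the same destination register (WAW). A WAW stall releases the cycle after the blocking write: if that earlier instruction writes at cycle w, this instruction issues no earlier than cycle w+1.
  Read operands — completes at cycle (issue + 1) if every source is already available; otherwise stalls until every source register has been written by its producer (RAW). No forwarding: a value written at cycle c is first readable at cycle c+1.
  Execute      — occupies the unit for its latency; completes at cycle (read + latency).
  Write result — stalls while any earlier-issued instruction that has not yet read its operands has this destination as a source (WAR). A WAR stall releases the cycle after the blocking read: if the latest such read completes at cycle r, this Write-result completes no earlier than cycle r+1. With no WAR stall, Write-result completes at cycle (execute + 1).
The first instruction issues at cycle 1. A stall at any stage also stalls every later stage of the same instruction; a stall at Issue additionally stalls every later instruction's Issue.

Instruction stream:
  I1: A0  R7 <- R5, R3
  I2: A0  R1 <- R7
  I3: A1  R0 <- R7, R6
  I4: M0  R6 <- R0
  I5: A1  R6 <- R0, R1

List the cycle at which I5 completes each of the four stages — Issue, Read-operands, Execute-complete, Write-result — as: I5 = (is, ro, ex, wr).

I5 = (18, 19, 21, 22)

cycle 1: I1→A0
cycle 2: I1 RO
cycle 3: I1 EX
cycle 4: I1 WR R7
cycle 5: I2→A0
cycle 6: I2 RO; I3→A1
cycle 7: I2 EX; I3 RO; I4→M0
cycle 8: I2 WR R1
cycle 9: I3 EX
cycle 10: I3 WR R0
cycle 11: I4 RO
cycle 16: I4 EX
cycle 17: I4 WR R6
cycle 18: I5→A1
cycle 19: I5 RO
cycle 21: I5 EX
cycle 22: I5 WR R6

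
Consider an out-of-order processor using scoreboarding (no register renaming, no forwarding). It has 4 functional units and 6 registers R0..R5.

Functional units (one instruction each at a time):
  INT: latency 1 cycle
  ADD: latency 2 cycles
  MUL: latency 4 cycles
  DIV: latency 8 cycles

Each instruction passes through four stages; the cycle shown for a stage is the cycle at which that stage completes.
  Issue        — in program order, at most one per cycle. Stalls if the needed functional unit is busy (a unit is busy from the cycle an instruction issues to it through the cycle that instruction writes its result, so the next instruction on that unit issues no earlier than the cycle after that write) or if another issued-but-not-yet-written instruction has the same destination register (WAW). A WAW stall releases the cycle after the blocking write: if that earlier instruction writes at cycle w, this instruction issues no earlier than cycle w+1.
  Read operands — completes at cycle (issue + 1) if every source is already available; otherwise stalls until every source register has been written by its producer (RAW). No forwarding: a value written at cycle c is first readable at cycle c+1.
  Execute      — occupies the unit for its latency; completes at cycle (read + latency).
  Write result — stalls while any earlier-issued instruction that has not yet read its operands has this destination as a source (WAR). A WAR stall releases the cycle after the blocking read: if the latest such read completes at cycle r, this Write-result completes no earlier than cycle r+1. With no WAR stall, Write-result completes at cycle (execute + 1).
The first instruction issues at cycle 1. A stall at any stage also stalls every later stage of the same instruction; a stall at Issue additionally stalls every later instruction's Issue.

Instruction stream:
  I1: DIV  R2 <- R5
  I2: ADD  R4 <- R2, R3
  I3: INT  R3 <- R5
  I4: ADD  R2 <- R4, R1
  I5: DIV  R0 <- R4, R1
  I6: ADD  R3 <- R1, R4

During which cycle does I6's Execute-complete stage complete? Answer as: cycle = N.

I1 -> (1, 2, 10, 11)
I2 -> (2, 12, 14, 15)  // RAW R2: wait I1 write@11
I3 -> (3, 4, 5, 13)  // WAR R3: wait I2 read@12
I4 -> (16, 17, 19, 20)  // struct: ADD busy until I2 writes@15
I5 -> (17, 18, 26, 27)
I6 -> (21, 22, 24, 25)  // struct: ADD busy until I4 writes@20

cycle = 24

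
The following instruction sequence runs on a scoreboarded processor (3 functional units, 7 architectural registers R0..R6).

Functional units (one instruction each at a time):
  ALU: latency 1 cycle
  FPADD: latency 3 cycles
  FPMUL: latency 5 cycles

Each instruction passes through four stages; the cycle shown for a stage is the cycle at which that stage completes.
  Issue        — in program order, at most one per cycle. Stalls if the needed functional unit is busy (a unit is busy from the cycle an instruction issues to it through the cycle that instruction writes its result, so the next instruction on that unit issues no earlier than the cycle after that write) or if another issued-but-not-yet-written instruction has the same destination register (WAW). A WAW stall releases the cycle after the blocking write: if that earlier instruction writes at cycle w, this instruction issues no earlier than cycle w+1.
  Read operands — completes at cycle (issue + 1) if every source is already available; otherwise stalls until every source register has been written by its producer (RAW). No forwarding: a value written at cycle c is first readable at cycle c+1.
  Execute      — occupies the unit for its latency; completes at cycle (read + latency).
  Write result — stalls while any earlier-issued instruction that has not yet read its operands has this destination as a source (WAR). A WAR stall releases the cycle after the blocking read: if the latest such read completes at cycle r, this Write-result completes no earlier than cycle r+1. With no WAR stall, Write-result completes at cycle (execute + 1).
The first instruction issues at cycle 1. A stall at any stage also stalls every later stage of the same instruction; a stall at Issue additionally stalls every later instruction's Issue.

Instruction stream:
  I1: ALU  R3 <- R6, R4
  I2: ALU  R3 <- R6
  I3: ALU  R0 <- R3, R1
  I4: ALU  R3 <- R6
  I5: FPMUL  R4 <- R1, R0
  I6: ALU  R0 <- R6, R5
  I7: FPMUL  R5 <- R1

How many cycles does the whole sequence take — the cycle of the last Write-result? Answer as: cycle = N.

cycle = 29

cycle 1: I1 issues→ALU
cycle 2: I1 reads
cycle 3: I1 exec-done
cycle 4: I1 writes R3
cycle 5: I2 issues→ALU
cycle 6: I2 reads
cycle 7: I2 exec-done
cycle 8: I2 writes R3
cycle 9: I3 issues→ALU
cycle 10: I3 reads
cycle 11: I3 exec-done
cycle 12: I3 writes R0
cycle 13: I4 issues→ALU
cycle 14: I4 reads; I5 issues→FPMUL
cycle 15: I4 exec-done; I5 reads
cycle 16: I4 writes R3
cycle 17: I6 issues→ALU
cycle 18: I6 reads
cycle 19: I6 exec-done
cycle 20: I5 exec-done; I6 writes R0
cycle 21: I5 writes R4
cycle 22: I7 issues→FPMUL
cycle 23: I7 reads
cycle 28: I7 exec-done
cycle 29: I7 writes R5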